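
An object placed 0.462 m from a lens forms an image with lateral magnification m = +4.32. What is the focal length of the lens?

f = 0.601 m (converging)

m = −d_i/d_o ⇒ d_i = −m·d_o = −(+4.32)·(0.462) = -1.996 m.
1/f = 1/d_o + 1/d_i = 1/(0.462) + 1/(-1.996) = 1.664, so f = 0.601 m.
Since f is positive, the lens is converging.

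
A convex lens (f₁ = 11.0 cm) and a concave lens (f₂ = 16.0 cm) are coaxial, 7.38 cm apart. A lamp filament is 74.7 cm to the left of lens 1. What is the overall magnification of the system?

Lens 1: 1/d_i1 = 1/(11.0) − 1/(74.7) = 0.07752, so d_i1 = 12.90 cm; m₁ = −d_i1/d_o1 = -0.1727.
d_o2 = 7.38 − (12.90) = -5.520 cm (virtual object).
f₂ = −16.0 cm (diverging).
Lens 2: 1/d_i2 = 1/(-16.0) − 1/(-5.520) = 0.1187, so d_i2 = 8.427 cm; m₂ = −d_i2/d_o2 = +1.527.
m = m₁·m₂ = (-0.1727)(+1.527) = -0.264.

m = -0.264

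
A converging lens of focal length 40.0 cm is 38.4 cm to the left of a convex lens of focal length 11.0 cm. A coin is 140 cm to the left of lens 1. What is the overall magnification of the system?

Lens 1: 1/d_i1 = 1/(40.0) − 1/(140) = 0.01786, so d_i1 = 56.00 cm; m₁ = −d_i1/d_o1 = -0.4000.
d_o2 = 38.4 − (56.00) = -17.60 cm (virtual object).
Lens 2: 1/d_i2 = 1/(11.0) − 1/(-17.60) = 0.1477, so d_i2 = 6.769 cm; m₂ = −d_i2/d_o2 = +0.3846.
m = m₁·m₂ = (-0.4000)(+0.3846) = -0.154.

m = -0.154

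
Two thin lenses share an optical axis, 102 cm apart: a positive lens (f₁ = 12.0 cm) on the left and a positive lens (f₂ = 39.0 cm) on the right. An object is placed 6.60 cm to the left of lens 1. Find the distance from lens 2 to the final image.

58.6 cm

Lens 1: 1/d_i1 = 1/f₁ − 1/d_o1 = 1/(12.0) − 1/(6.60) = -0.06818, so d_i1 = -14.67 cm.
The intermediate image is 14.67 cm to the left of lens 1 (virtual), which is 102 − (-14.67) = 116.7 cm to the left of lens 2, so d_o2 = +116.7 cm.
Lens 2: 1/d_i2 = 1/f₂ − 1/d_o2 = 1/(39.0) − 1/(116.7) = 0.01707, so d_i2 = 58.6 cm.
The final image is real, 58.6 cm to the right of lens 2 (overall magnification ≈ -1.1).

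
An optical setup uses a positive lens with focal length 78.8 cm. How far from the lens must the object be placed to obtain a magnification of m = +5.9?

65.4 cm

m = −d_i/d_o ⇒ d_i = −m·d_o.
1/f = 1/d_o + 1/d_i = 1/d_o − 1/(m·d_o) = (1 − 1/m)/d_o, so d_o = f(1 − 1/m) = (78.80)(1 − 1/(+5.9)) = 65.4 cm.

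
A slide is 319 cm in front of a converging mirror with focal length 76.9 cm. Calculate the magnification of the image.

m = -0.318

1/d_i = 1/f − 1/d_o = 1/(76.90) − 1/(319) = 0.009869, so d_i = 101.3 cm.
m = −d_i/d_o = −(101.3)/(319) = -0.318.
The image is real, inverted and reduced, in front of the mirror.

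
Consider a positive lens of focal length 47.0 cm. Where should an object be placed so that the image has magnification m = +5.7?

m = −d_i/d_o ⇒ d_i = −m·d_o.
1/f = 1/d_o + 1/d_i = 1/d_o − 1/(m·d_o) = (1 − 1/m)/d_o, so d_o = f(1 − 1/m) = (47.00)(1 − 1/(+5.7)) = 38.8 cm.

38.8 cm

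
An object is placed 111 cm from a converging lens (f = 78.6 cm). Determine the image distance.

Thin-lens equation: 1/v = 1/f − 1/u = 1/(78.60) − 1/(111) = 0.01272 − 0.009009 = 0.003714, so v = 269 cm.
The image is real, inverted and enlarged, on the far side of the lens.

269 cm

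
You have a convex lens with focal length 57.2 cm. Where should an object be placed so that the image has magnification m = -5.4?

67.8 cm

m = −d_i/d_o ⇒ d_i = −m·d_o.
1/f = 1/d_o + 1/d_i = 1/d_o − 1/(m·d_o) = (1 − 1/m)/d_o, so d_o = f(1 − 1/m) = (57.20)(1 − 1/(-5.4)) = 67.8 cm.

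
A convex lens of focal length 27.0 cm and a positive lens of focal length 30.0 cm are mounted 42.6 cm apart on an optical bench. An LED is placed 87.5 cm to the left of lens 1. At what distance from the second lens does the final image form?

4.03 cm

Lens 1: 1/d_i1 = 1/f₁ − 1/d_o1 = 1/(27.0) − 1/(87.5) = 0.02561, so d_i1 = 39.05 cm.
The intermediate image is 39.05 cm to the right of lens 1, which is 42.6 − (39.05) = 3.550 cm to the left of lens 2, so d_o2 = +3.550 cm.
Lens 2: 1/d_i2 = 1/f₂ − 1/d_o2 = 1/(30.0) − 1/(3.550) = -0.2484, so d_i2 = -4.03 cm.
The final image is virtual, 4.03 cm to the left of lens 2 (overall magnification ≈ -0.51).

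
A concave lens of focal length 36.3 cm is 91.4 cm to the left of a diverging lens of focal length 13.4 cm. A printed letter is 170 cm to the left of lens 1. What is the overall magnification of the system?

m = +0.0175

f₁ = −36.3 cm (diverging).
Lens 1: 1/d_i1 = 1/(-36.3) − 1/(170) = -0.03343, so d_i1 = -29.91 cm; m₁ = −d_i1/d_o1 = +0.1759.
d_o2 = 91.4 − (-29.91) = 121.3 cm.
f₂ = −13.4 cm (diverging).
Lens 2: 1/d_i2 = 1/(-13.4) − 1/(121.3) = -0.08287, so d_i2 = -12.07 cm; m₂ = −d_i2/d_o2 = +0.09948.
m = m₁·m₂ = (+0.1759)(+0.09948) = +0.0175.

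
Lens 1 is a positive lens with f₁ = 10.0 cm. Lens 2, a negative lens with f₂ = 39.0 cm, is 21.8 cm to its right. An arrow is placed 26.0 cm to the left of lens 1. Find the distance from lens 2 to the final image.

Lens 1: 1/d_i1 = 1/f₁ − 1/d_o1 = 1/(10.0) − 1/(26.0) = 0.06154, so d_i1 = 16.25 cm.
The intermediate image is 16.25 cm to the right of lens 1, which is 21.8 − (16.25) = 5.550 cm to the left of lens 2, so d_o2 = +5.550 cm.
Lens 2 is diverging, so f₂ = −39.0 cm.
Lens 2: 1/d_i2 = 1/f₂ − 1/d_o2 = 1/(-39.0) − 1/(5.550) = -0.2058, so d_i2 = -4.86 cm.
The final image is virtual, 4.86 cm to the left of lens 2 (overall magnification ≈ -0.55).

4.86 cm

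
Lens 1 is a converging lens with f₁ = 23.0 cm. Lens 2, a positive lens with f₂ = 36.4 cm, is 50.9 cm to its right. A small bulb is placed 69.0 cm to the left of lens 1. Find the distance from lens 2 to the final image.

29.8 cm

Lens 1: 1/d_i1 = 1/f₁ − 1/d_o1 = 1/(23.0) − 1/(69.0) = 0.02899, so d_i1 = 34.50 cm.
The intermediate image is 34.50 cm to the right of lens 1, which is 50.9 − (34.50) = 16.40 cm to the left of lens 2, so d_o2 = +16.40 cm.
Lens 2: 1/d_i2 = 1/f₂ − 1/d_o2 = 1/(36.4) − 1/(16.40) = -0.03350, so d_i2 = -29.8 cm.
The final image is virtual, 29.8 cm to the left of lens 2 (overall magnification ≈ -0.91).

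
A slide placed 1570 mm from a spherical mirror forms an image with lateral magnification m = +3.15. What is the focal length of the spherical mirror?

f = 2300 mm (concave)

m = −d_i/d_o ⇒ d_i = −m·d_o = −(+3.15)·(1570) = -4946 mm.
1/f = 1/d_o + 1/d_i = 1/(1570) + 1/(-4946) = 0.0004348, so f = 2300 mm.
Since f is positive, the spherical mirror is concave.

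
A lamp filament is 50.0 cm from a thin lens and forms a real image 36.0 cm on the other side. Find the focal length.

f = 20.9 cm (converging)

Real image ⇒ d_i = +36.0 cm.
1/f = 1/d_o + 1/d_i = 1/(50.0) + 1/(36.0) = 0.04778, so f = 20.9 cm.
Since f is positive, the thin lens is converging.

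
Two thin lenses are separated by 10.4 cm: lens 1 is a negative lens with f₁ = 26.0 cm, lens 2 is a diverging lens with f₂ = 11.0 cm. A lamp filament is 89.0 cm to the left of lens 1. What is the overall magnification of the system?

m = +0.0599

f₁ = −26.0 cm (diverging).
Lens 1: 1/d_i1 = 1/(-26.0) − 1/(89.0) = -0.04970, so d_i1 = -20.12 cm; m₁ = −d_i1/d_o1 = +0.2261.
d_o2 = 10.4 − (-20.12) = 30.52 cm.
f₂ = −11.0 cm (diverging).
Lens 2: 1/d_i2 = 1/(-11.0) − 1/(30.52) = -0.1237, so d_i2 = -8.086 cm; m₂ = −d_i2/d_o2 = +0.2649.
m = m₁·m₂ = (+0.2261)(+0.2649) = +0.0599.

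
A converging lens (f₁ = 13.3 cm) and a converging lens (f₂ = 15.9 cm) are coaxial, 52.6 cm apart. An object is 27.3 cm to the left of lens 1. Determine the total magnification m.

Lens 1: 1/d_i1 = 1/(13.3) − 1/(27.3) = 0.03856, so d_i1 = 25.94 cm; m₁ = −d_i1/d_o1 = -0.9502.
d_o2 = 52.6 − (25.94) = 26.66 cm.
Lens 2: 1/d_i2 = 1/(15.9) − 1/(26.66) = 0.02538, so d_i2 = 39.40 cm; m₂ = −d_i2/d_o2 = -1.478.
m = m₁·m₂ = (-0.9502)(-1.478) = +1.40.

m = +1.40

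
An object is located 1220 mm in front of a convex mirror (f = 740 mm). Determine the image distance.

For a convex mirror, f = -740 mm.
Mirror equation: 1/s_i = 1/f − 1/s_o = 1/(-740.0) − 1/(1220) = -0.001351 − 0.0008197 = -0.002171, so s_i = -461 mm.
The image is virtual, upright and reduced, behind the mirror.

461 mm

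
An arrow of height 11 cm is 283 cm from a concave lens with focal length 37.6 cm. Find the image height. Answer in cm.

1.29 cm

For a concave lens, f = -37.6 cm.
1/d_i = 1/f − 1/d_o = 1/(-37.60) − 1/(283) = -0.03013, so d_i = -33.19 cm.
m = −d_i/d_o = +0.1173.
|h_i| = |m|·h_o = 0.1173 × 11 = 1.29 cm. The image is virtual, upright and reduced, on the same side as the object.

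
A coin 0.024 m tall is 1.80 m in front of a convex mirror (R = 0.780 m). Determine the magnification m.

m = +0.178

f = R/2 = 0.780/2 = 0.3900 m; for a convex mirror, f = -0.3900 m.
1/d_i = 1/f − 1/d_o = 1/(-0.3900) − 1/(1.80) = -3.120, so d_i = -0.3205 m.
m = −d_i/d_o = −(-0.3205)/(1.80) = +0.178.
The image is virtual, upright and reduced, behind the mirror.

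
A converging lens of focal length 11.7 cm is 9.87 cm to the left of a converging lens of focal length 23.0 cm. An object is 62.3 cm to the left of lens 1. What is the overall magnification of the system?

m = -0.193

Lens 1: 1/d_i1 = 1/(11.7) − 1/(62.3) = 0.06942, so d_i1 = 14.41 cm; m₁ = −d_i1/d_o1 = -0.2313.
d_o2 = 9.87 − (14.41) = -4.540 cm (virtual object).
Lens 2: 1/d_i2 = 1/(23.0) − 1/(-4.540) = 0.2637, so d_i2 = 3.792 cm; m₂ = −d_i2/d_o2 = +0.8351.
m = m₁·m₂ = (-0.2313)(+0.8351) = -0.193.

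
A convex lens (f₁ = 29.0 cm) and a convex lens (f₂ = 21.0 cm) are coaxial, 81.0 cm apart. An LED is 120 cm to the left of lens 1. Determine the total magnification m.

m = +0.308

Lens 1: 1/d_i1 = 1/(29.0) − 1/(120) = 0.02615, so d_i1 = 38.24 cm; m₁ = −d_i1/d_o1 = -0.3187.
d_o2 = 81.0 − (38.24) = 42.76 cm.
Lens 2: 1/d_i2 = 1/(21.0) − 1/(42.76) = 0.02423, so d_i2 = 41.27 cm; m₂ = −d_i2/d_o2 = -0.9651.
m = m₁·m₂ = (-0.3187)(-0.9651) = +0.308.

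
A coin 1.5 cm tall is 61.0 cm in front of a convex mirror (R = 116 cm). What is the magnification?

m = +0.487

f = R/2 = 116/2 = 58.00 cm; for a convex mirror, f = -58.00 cm.
1/d_i = 1/f − 1/d_o = 1/(-58.00) − 1/(61.0) = -0.03363, so d_i = -29.73 cm.
m = −d_i/d_o = −(-29.73)/(61.0) = +0.487.
The image is virtual, upright and reduced, behind the mirror.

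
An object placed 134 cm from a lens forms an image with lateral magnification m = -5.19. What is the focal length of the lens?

m = −d_i/d_o ⇒ d_i = −m·d_o = −(-5.19)·(134) = 695.5 cm.
1/f = 1/d_o + 1/d_i = 1/(134) + 1/(695.5) = 0.008901, so f = 112 cm.
Since f is positive, the lens is converging.

f = 112 cm (converging)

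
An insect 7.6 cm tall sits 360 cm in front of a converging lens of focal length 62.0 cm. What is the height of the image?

1.58 cm

1/d_i = 1/f − 1/d_o = 1/(62.00) − 1/(360) = 0.01335, so d_i = 74.90 cm.
m = −d_i/d_o = -0.2081.
|h_i| = |m|·h_o = 0.2081 × 7.6 = 1.58 cm. The image is real, inverted and reduced, on the far side of the lens.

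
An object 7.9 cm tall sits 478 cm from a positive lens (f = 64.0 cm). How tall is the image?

1.22 cm

1/d_i = 1/f − 1/d_o = 1/(64.00) − 1/(478) = 0.01353, so d_i = 73.89 cm.
m = −d_i/d_o = -0.1546.
|h_i| = |m|·h_o = 0.1546 × 7.9 = 1.22 cm. The image is real, inverted and reduced, on the far side of the lens.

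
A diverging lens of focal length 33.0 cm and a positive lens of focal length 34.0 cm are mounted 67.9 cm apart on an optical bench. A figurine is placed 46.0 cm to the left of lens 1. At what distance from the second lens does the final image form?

Lens 1 is diverging, so f₁ = −33.0 cm.
Lens 1: 1/d_i1 = 1/f₁ − 1/d_o1 = 1/(-33.0) − 1/(46.0) = -0.05204, so d_i1 = -19.22 cm.
The intermediate image is 19.22 cm to the left of lens 1 (virtual), which is 67.9 − (-19.22) = 87.12 cm to the left of lens 2, so d_o2 = +87.12 cm.
Lens 2: 1/d_i2 = 1/f₂ − 1/d_o2 = 1/(34.0) − 1/(87.12) = 0.01793, so d_i2 = 55.8 cm.
The final image is real, 55.8 cm to the right of lens 2 (overall magnification ≈ -0.27).

55.8 cm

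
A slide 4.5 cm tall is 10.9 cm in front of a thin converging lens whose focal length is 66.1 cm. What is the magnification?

m = +1.20

1/d_i = 1/f − 1/d_o = 1/(66.10) − 1/(10.9) = -0.07661, so d_i = -13.05 cm.
m = −d_i/d_o = −(-13.05)/(10.9) = +1.20.
The image is virtual, upright and enlarged, on the same side as the object.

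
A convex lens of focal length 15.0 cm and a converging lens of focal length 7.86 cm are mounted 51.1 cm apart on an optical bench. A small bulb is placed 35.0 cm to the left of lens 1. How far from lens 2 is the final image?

11.5 cm

Lens 1: 1/d_i1 = 1/f₁ − 1/d_o1 = 1/(15.0) − 1/(35.0) = 0.03810, so d_i1 = 26.25 cm.
The intermediate image is 26.25 cm to the right of lens 1, which is 51.1 − (26.25) = 24.85 cm to the left of lens 2, so d_o2 = +24.85 cm.
Lens 2: 1/d_i2 = 1/f₂ − 1/d_o2 = 1/(7.86) − 1/(24.85) = 0.08699, so d_i2 = 11.5 cm.
The final image is real, 11.5 cm to the right of lens 2 (overall magnification ≈ 0.35).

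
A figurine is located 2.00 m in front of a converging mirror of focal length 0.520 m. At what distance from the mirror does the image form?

Mirror equation: 1/d_i = 1/f − 1/d_o = 1/(0.5200) − 1/(2.00) = 1.923 − 0.5000 = 1.423, so d_i = 0.703 m.
The image is real, inverted and reduced, in front of the mirror.

0.703 m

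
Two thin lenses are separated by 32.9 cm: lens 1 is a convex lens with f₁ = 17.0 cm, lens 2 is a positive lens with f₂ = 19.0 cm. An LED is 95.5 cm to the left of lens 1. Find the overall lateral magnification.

m = -0.607

Lens 1: 1/d_i1 = 1/(17.0) − 1/(95.5) = 0.04835, so d_i1 = 20.68 cm; m₁ = −d_i1/d_o1 = -0.2165.
d_o2 = 32.9 − (20.68) = 12.22 cm.
Lens 2: 1/d_i2 = 1/(19.0) − 1/(12.22) = -0.02920, so d_i2 = -34.24 cm; m₂ = −d_i2/d_o2 = +2.802.
m = m₁·m₂ = (-0.2165)(+2.802) = -0.607.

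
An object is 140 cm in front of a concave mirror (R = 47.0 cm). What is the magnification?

m = -0.202

f = R/2 = 47.0/2 = 23.50 cm.
1/d_i = 1/f − 1/d_o = 1/(23.50) − 1/(140) = 0.03541, so d_i = 28.24 cm.
m = −d_i/d_o = −(28.24)/(140) = -0.202.
The image is real, inverted and reduced, in front of the mirror.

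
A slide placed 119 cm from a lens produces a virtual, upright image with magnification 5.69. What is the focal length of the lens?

f = 144 cm (converging)

m = −d_i/d_o ⇒ d_i = −m·d_o = −(+5.69)·(119) = -677.1 cm.
1/f = 1/d_o + 1/d_i = 1/(119) + 1/(-677.1) = 0.006926, so f = 144 cm.
Since f is positive, the lens is converging.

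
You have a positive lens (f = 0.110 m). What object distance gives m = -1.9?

m = −d_i/d_o ⇒ d_i = −m·d_o.
1/f = 1/d_o + 1/d_i = 1/d_o − 1/(m·d_o) = (1 − 1/m)/d_o, so d_o = f(1 − 1/m) = (0.1100)(1 − 1/(-1.9)) = 0.168 m.

0.168 m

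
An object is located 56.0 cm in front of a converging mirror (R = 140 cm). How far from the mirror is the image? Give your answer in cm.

f = R/2 = 140/2 = 70.00 cm.
Mirror equation: 1/v = 1/f − 1/u = 1/(70.00) − 1/(56.0) = 0.01429 − 0.01786 = -0.003571, so v = -280 cm.
The image is virtual, upright and enlarged, behind the mirror.

280 cm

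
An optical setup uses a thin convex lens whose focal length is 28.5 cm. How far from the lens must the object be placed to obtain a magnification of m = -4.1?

35.5 cm

m = −d_i/d_o ⇒ d_i = −m·d_o.
1/f = 1/d_o + 1/d_i = 1/d_o − 1/(m·d_o) = (1 − 1/m)/d_o, so d_o = f(1 − 1/m) = (28.50)(1 − 1/(-4.1)) = 35.5 cm.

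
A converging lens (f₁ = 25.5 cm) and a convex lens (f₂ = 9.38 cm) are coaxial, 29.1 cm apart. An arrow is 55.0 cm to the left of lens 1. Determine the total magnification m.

Lens 1: 1/d_i1 = 1/(25.5) − 1/(55.0) = 0.02103, so d_i1 = 47.54 cm; m₁ = −d_i1/d_o1 = -0.8644.
d_o2 = 29.1 − (47.54) = -18.44 cm (virtual object).
Lens 2: 1/d_i2 = 1/(9.38) − 1/(-18.44) = 0.1608, so d_i2 = 6.217 cm; m₂ = −d_i2/d_o2 = +0.3372.
m = m₁·m₂ = (-0.8644)(+0.3372) = -0.291.

m = -0.291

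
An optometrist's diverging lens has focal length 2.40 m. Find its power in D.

P = -0.417 D

For a diverging lens, f = −2.40 m.
P = 1/f = 1/(-2.40 m) = -0.417 D.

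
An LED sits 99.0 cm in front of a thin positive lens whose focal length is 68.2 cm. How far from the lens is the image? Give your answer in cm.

Thin-lens equation: 1/q = 1/f − 1/p = 1/(68.20) − 1/(99.0) = 0.01466 − 0.01010 = 0.004562, so q = 219 cm.
The image is real, inverted and enlarged, on the far side of the lens.

219 cm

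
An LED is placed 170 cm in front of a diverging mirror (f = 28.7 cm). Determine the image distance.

For a diverging mirror, f = -28.7 cm.
Mirror equation: 1/v = 1/f − 1/u = 1/(-28.70) − 1/(170) = -0.03484 − 0.005882 = -0.04073, so v = -24.6 cm.
The image is virtual, upright and reduced, behind the mirror.

24.6 cm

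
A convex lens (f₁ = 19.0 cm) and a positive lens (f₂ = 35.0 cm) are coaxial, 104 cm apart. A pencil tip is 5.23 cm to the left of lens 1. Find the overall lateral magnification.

m = -0.634

Lens 1: 1/d_i1 = 1/(19.0) − 1/(5.23) = -0.1386, so d_i1 = -7.216 cm; m₁ = −d_i1/d_o1 = +1.380.
d_o2 = 104 − (-7.216) = 111.2 cm.
Lens 2: 1/d_i2 = 1/(35.0) − 1/(111.2) = 0.01958, so d_i2 = 51.08 cm; m₂ = −d_i2/d_o2 = -0.4593.
m = m₁·m₂ = (+1.380)(-0.4593) = -0.634.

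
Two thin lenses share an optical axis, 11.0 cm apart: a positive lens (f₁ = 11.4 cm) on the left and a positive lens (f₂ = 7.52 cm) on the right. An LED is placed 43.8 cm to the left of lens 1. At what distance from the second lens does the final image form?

2.78 cm

Lens 1: 1/d_i1 = 1/f₁ − 1/d_o1 = 1/(11.4) − 1/(43.8) = 0.06489, so d_i1 = 15.41 cm.
The intermediate image is 15.41 cm to the right of lens 1, which lies 4.410 cm to the right of lens 2 — a virtual object — so d_o2 = −4.410 cm.
Lens 2: 1/d_i2 = 1/f₂ − 1/d_o2 = 1/(7.52) − 1/(-4.410) = 0.3597, so d_i2 = 2.78 cm.
The final image is real, 2.78 cm to the right of lens 2 (overall magnification ≈ -0.22).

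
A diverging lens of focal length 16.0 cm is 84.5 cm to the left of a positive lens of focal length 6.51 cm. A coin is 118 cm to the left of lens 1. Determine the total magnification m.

f₁ = −16.0 cm (diverging).
Lens 1: 1/d_i1 = 1/(-16.0) − 1/(118) = -0.07097, so d_i1 = -14.09 cm; m₁ = −d_i1/d_o1 = +0.1194.
d_o2 = 84.5 − (-14.09) = 98.59 cm.
Lens 2: 1/d_i2 = 1/(6.51) − 1/(98.59) = 0.1435, so d_i2 = 6.970 cm; m₂ = −d_i2/d_o2 = -0.07070.
m = m₁·m₂ = (+0.1194)(-0.07070) = -0.00844.

m = -0.00844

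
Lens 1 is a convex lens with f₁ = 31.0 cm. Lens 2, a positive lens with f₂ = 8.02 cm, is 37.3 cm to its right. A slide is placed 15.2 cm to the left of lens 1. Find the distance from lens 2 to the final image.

9.11 cm

Lens 1: 1/d_i1 = 1/f₁ − 1/d_o1 = 1/(31.0) − 1/(15.2) = -0.03353, so d_i1 = -29.82 cm.
The intermediate image is 29.82 cm to the left of lens 1 (virtual), which is 37.3 − (-29.82) = 67.12 cm to the left of lens 2, so d_o2 = +67.12 cm.
Lens 2: 1/d_i2 = 1/f₂ − 1/d_o2 = 1/(8.02) − 1/(67.12) = 0.1098, so d_i2 = 9.11 cm.
The final image is real, 9.11 cm to the right of lens 2 (overall magnification ≈ -0.27).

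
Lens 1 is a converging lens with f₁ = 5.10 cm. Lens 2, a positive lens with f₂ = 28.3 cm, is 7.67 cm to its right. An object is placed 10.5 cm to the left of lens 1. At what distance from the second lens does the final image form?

2.08 cm

Lens 1: 1/d_i1 = 1/f₁ − 1/d_o1 = 1/(5.10) − 1/(10.5) = 0.1008, so d_i1 = 9.917 cm.
The intermediate image is 9.917 cm to the right of lens 1, which lies 2.247 cm to the right of lens 2 — a virtual object — so d_o2 = −2.247 cm.
Lens 2: 1/d_i2 = 1/f₂ − 1/d_o2 = 1/(28.3) − 1/(-2.247) = 0.4804, so d_i2 = 2.08 cm.
The final image is real, 2.08 cm to the right of lens 2 (overall magnification ≈ -0.87).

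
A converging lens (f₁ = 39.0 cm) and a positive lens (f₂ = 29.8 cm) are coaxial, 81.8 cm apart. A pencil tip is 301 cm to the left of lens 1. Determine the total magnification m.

m = +0.617

Lens 1: 1/d_i1 = 1/(39.0) − 1/(301) = 0.02232, so d_i1 = 44.81 cm; m₁ = −d_i1/d_o1 = -0.1489.
d_o2 = 81.8 − (44.81) = 36.99 cm.
Lens 2: 1/d_i2 = 1/(29.8) − 1/(36.99) = 0.006523, so d_i2 = 153.3 cm; m₂ = −d_i2/d_o2 = -4.145.
m = m₁·m₂ = (-0.1489)(-4.145) = +0.617.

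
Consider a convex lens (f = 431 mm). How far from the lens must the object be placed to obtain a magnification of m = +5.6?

354 mm

m = −d_i/d_o ⇒ d_i = −m·d_o.
1/f = 1/d_o + 1/d_i = 1/d_o − 1/(m·d_o) = (1 − 1/m)/d_o, so d_o = f(1 − 1/m) = (431.0)(1 − 1/(+5.6)) = 354 mm.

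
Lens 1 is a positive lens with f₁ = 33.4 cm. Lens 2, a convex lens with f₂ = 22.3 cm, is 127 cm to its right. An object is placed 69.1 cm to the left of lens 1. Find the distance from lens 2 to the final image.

34.7 cm

Lens 1: 1/d_i1 = 1/f₁ − 1/d_o1 = 1/(33.4) − 1/(69.1) = 0.01547, so d_i1 = 64.65 cm.
The intermediate image is 64.65 cm to the right of lens 1, which is 127 − (64.65) = 62.35 cm to the left of lens 2, so d_o2 = +62.35 cm.
Lens 2: 1/d_i2 = 1/f₂ − 1/d_o2 = 1/(22.3) − 1/(62.35) = 0.02880, so d_i2 = 34.7 cm.
The final image is real, 34.7 cm to the right of lens 2 (overall magnification ≈ 0.52).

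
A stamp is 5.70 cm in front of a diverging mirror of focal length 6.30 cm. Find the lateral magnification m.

For a diverging mirror, f = -6.30 cm.
1/d_i = 1/f − 1/d_o = 1/(-6.300) − 1/(5.70) = -0.3342, so d_i = -2.992 cm.
m = −d_i/d_o = −(-2.992)/(5.70) = +0.525.
The image is virtual, upright and reduced, behind the mirror.

m = +0.525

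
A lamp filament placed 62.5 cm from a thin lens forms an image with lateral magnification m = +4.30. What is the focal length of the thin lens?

f = 81.4 cm (converging)

m = −d_i/d_o ⇒ d_i = −m·d_o = −(+4.30)·(62.5) = -268.8 cm.
1/f = 1/d_o + 1/d_i = 1/(62.5) + 1/(-268.8) = 0.01228, so f = 81.4 cm.
Since f is positive, the thin lens is converging.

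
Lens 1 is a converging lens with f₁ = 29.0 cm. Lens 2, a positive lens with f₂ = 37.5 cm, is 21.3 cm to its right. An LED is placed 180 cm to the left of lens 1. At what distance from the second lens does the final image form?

9.80 cm

Lens 1: 1/d_i1 = 1/f₁ − 1/d_o1 = 1/(29.0) − 1/(180) = 0.02893, so d_i1 = 34.57 cm.
The intermediate image is 34.57 cm to the right of lens 1, which lies 13.27 cm to the right of lens 2 — a virtual object — so d_o2 = −13.27 cm.
Lens 2: 1/d_i2 = 1/f₂ − 1/d_o2 = 1/(37.5) − 1/(-13.27) = 0.1020, so d_i2 = 9.80 cm.
The final image is real, 9.80 cm to the right of lens 2 (overall magnification ≈ -0.14).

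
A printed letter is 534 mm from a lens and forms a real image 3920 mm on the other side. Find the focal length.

Real image ⇒ d_i = +3920 mm.
1/f = 1/d_o + 1/d_i = 1/(534) + 1/(3920) = 0.002128, so f = 470 mm.
Since f is positive, the lens is converging.

f = 470 mm (converging)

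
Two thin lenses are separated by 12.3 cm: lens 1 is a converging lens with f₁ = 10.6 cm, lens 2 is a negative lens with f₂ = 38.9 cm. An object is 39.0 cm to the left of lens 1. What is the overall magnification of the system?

m = -0.396

Lens 1: 1/d_i1 = 1/(10.6) − 1/(39.0) = 0.06870, so d_i1 = 14.56 cm; m₁ = −d_i1/d_o1 = -0.3733.
d_o2 = 12.3 − (14.56) = -2.260 cm (virtual object).
f₂ = −38.9 cm (diverging).
Lens 2: 1/d_i2 = 1/(-38.9) − 1/(-2.260) = 0.4168, so d_i2 = 2.399 cm; m₂ = −d_i2/d_o2 = +1.062.
m = m₁·m₂ = (-0.3733)(+1.062) = -0.396.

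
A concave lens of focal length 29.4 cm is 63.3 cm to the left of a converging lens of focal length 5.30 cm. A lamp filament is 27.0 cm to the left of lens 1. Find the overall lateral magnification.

f₁ = −29.4 cm (diverging).
Lens 1: 1/d_i1 = 1/(-29.4) − 1/(27.0) = -0.07105, so d_i1 = -14.07 cm; m₁ = −d_i1/d_o1 = +0.5211.
d_o2 = 63.3 − (-14.07) = 77.37 cm.
Lens 2: 1/d_i2 = 1/(5.30) − 1/(77.37) = 0.1758, so d_i2 = 5.690 cm; m₂ = −d_i2/d_o2 = -0.07354.
m = m₁·m₂ = (+0.5211)(-0.07354) = -0.0383.

m = -0.0383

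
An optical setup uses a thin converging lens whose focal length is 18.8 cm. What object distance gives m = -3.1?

24.9 cm

m = −d_i/d_o ⇒ d_i = −m·d_o.
1/f = 1/d_o + 1/d_i = 1/d_o − 1/(m·d_o) = (1 − 1/m)/d_o, so d_o = f(1 − 1/m) = (18.80)(1 − 1/(-3.1)) = 24.9 cm.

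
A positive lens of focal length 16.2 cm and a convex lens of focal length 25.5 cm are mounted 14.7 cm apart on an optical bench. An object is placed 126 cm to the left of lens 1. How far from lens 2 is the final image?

Lens 1: 1/d_i1 = 1/f₁ − 1/d_o1 = 1/(16.2) − 1/(126) = 0.05379, so d_i1 = 18.59 cm.
The intermediate image is 18.59 cm to the right of lens 1, which lies 3.890 cm to the right of lens 2 — a virtual object — so d_o2 = −3.890 cm.
Lens 2: 1/d_i2 = 1/f₂ − 1/d_o2 = 1/(25.5) − 1/(-3.890) = 0.2963, so d_i2 = 3.38 cm.
The final image is real, 3.38 cm to the right of lens 2 (overall magnification ≈ -0.13).

3.38 cm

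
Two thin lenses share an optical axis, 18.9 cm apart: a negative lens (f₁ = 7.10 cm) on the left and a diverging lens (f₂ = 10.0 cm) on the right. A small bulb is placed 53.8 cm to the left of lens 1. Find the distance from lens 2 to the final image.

7.16 cm

Lens 1 is diverging, so f₁ = −7.10 cm.
Lens 1: 1/d_i1 = 1/f₁ − 1/d_o1 = 1/(-7.10) − 1/(53.8) = -0.1594, so d_i1 = -6.272 cm.
The intermediate image is 6.272 cm to the left of lens 1 (virtual), which is 18.9 − (-6.272) = 25.17 cm to the left of lens 2, so d_o2 = +25.17 cm.
Lens 2 is diverging, so f₂ = −10.0 cm.
Lens 2: 1/d_i2 = 1/f₂ − 1/d_o2 = 1/(-10.0) − 1/(25.17) = -0.1397, so d_i2 = -7.16 cm.
The final image is virtual, 7.16 cm to the left of lens 2 (overall magnification ≈ 0.033).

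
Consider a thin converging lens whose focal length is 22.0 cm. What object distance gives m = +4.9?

17.5 cm

m = −d_i/d_o ⇒ d_i = −m·d_o.
1/f = 1/d_o + 1/d_i = 1/d_o − 1/(m·d_o) = (1 − 1/m)/d_o, so d_o = f(1 − 1/m) = (22.00)(1 − 1/(+4.9)) = 17.5 cm.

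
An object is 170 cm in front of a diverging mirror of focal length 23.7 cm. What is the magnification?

For a diverging mirror, f = -23.7 cm.
1/d_i = 1/f − 1/d_o = 1/(-23.70) − 1/(170) = -0.04808, so d_i = -20.80 cm.
m = −d_i/d_o = −(-20.80)/(170) = +0.122.
The image is virtual, upright and reduced, behind the mirror.

m = +0.122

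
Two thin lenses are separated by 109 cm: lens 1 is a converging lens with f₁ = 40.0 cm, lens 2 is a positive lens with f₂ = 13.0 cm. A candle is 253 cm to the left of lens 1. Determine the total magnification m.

Lens 1: 1/d_i1 = 1/(40.0) − 1/(253) = 0.02105, so d_i1 = 47.51 cm; m₁ = −d_i1/d_o1 = -0.1878.
d_o2 = 109 − (47.51) = 61.49 cm.
Lens 2: 1/d_i2 = 1/(13.0) − 1/(61.49) = 0.06066, so d_i2 = 16.49 cm; m₂ = −d_i2/d_o2 = -0.2681.
m = m₁·m₂ = (-0.1878)(-0.2681) = +0.0503.

m = +0.0503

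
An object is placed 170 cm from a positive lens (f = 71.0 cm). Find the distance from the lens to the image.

Lens equation: 1/v = 1/f − 1/u = 1/(71.00) − 1/(170) = 0.01408 − 0.005882 = 0.008202, so v = 122 cm.
The image is real, inverted and reduced, on the far side of the lens.

122 cm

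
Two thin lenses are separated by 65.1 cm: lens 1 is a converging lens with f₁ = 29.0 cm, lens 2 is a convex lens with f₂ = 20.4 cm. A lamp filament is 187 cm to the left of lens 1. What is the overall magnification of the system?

Lens 1: 1/d_i1 = 1/(29.0) − 1/(187) = 0.02914, so d_i1 = 34.32 cm; m₁ = −d_i1/d_o1 = -0.1835.
d_o2 = 65.1 − (34.32) = 30.78 cm.
Lens 2: 1/d_i2 = 1/(20.4) − 1/(30.78) = 0.01653, so d_i2 = 60.49 cm; m₂ = −d_i2/d_o2 = -1.965.
m = m₁·m₂ = (-0.1835)(-1.965) = +0.361.

m = +0.361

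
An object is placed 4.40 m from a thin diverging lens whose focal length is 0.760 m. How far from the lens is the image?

For a diverging lens, f = -0.760 m.
Lens equation: 1/s_i = 1/f − 1/s_o = 1/(-0.7600) − 1/(4.40) = -1.316 − 0.2273 = -1.543, so s_i = -0.648 m.
The image is virtual, upright and reduced, on the same side as the object.

0.648 m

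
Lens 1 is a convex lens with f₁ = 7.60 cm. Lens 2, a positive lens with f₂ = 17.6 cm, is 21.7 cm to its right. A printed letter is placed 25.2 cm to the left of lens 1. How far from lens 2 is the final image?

Lens 1: 1/d_i1 = 1/f₁ − 1/d_o1 = 1/(7.60) − 1/(25.2) = 0.09190, so d_i1 = 10.88 cm.
The intermediate image is 10.88 cm to the right of lens 1, which is 21.7 − (10.88) = 10.82 cm to the left of lens 2, so d_o2 = +10.82 cm.
Lens 2: 1/d_i2 = 1/f₂ − 1/d_o2 = 1/(17.6) − 1/(10.82) = -0.03560, so d_i2 = -28.1 cm.
The final image is virtual, 28.1 cm to the left of lens 2 (overall magnification ≈ -1.1).

28.1 cm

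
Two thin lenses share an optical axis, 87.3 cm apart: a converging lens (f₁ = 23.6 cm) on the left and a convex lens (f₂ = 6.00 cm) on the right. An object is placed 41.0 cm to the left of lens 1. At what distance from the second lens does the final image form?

7.40 cm

Lens 1: 1/d_i1 = 1/f₁ − 1/d_o1 = 1/(23.6) − 1/(41.0) = 0.01798, so d_i1 = 55.61 cm.
The intermediate image is 55.61 cm to the right of lens 1, which is 87.3 − (55.61) = 31.69 cm to the left of lens 2, so d_o2 = +31.69 cm.
Lens 2: 1/d_i2 = 1/f₂ − 1/d_o2 = 1/(6.00) − 1/(31.69) = 0.1351, so d_i2 = 7.40 cm.
The final image is real, 7.40 cm to the right of lens 2 (overall magnification ≈ 0.32).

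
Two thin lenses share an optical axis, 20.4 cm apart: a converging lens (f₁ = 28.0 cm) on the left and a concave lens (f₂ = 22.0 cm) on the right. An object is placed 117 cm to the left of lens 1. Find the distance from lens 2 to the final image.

Lens 1: 1/d_i1 = 1/f₁ − 1/d_o1 = 1/(28.0) − 1/(117) = 0.02717, so d_i1 = 36.81 cm.
The intermediate image is 36.81 cm to the right of lens 1, which lies 16.41 cm to the right of lens 2 — a virtual object — so d_o2 = −16.41 cm.
Lens 2 is diverging, so f₂ = −22.0 cm.
Lens 2: 1/d_i2 = 1/f₂ − 1/d_o2 = 1/(-22.0) − 1/(-16.41) = 0.01548, so d_i2 = 64.6 cm.
The final image is real, 64.6 cm to the right of lens 2 (overall magnification ≈ -1.2).

64.6 cm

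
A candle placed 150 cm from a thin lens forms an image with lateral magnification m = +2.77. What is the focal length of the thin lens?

m = −d_i/d_o ⇒ d_i = −m·d_o = −(+2.77)·(150) = -415.5 cm.
1/f = 1/d_o + 1/d_i = 1/(150) + 1/(-415.5) = 0.004260, so f = 235 cm.
Since f is positive, the thin lens is converging.

f = 235 cm (converging)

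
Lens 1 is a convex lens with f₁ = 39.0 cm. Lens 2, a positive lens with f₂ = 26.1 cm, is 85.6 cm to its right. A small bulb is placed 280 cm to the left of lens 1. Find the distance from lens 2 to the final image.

Lens 1: 1/d_i1 = 1/f₁ − 1/d_o1 = 1/(39.0) − 1/(280) = 0.02207, so d_i1 = 45.31 cm.
The intermediate image is 45.31 cm to the right of lens 1, which is 85.6 − (45.31) = 40.29 cm to the left of lens 2, so d_o2 = +40.29 cm.
Lens 2: 1/d_i2 = 1/f₂ − 1/d_o2 = 1/(26.1) − 1/(40.29) = 0.01349, so d_i2 = 74.1 cm.
The final image is real, 74.1 cm to the right of lens 2 (overall magnification ≈ 0.30).

74.1 cm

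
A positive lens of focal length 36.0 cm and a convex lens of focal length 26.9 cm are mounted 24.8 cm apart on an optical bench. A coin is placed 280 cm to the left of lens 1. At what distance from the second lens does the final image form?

10.2 cm

Lens 1: 1/d_i1 = 1/f₁ − 1/d_o1 = 1/(36.0) − 1/(280) = 0.02421, so d_i1 = 41.31 cm.
The intermediate image is 41.31 cm to the right of lens 1, which lies 16.51 cm to the right of lens 2 — a virtual object — so d_o2 = −16.51 cm.
Lens 2: 1/d_i2 = 1/f₂ − 1/d_o2 = 1/(26.9) − 1/(-16.51) = 0.09774, so d_i2 = 10.2 cm.
The final image is real, 10.2 cm to the right of lens 2 (overall magnification ≈ -0.091).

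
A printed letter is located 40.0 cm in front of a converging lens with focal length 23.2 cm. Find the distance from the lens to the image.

Lens equation: 1/v = 1/f − 1/u = 1/(23.20) − 1/(40.0) = 0.04310 − 0.02500 = 0.01810, so v = 55.2 cm.
The image is real, inverted and enlarged, on the far side of the lens.

55.2 cm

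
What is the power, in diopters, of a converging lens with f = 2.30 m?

P = +0.435 D

P = 1/f = 1/(2.30 m) = +0.435 D.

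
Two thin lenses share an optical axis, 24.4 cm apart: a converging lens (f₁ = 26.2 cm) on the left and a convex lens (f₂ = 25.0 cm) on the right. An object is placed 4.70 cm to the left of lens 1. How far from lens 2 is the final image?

Lens 1: 1/d_i1 = 1/f₁ − 1/d_o1 = 1/(26.2) − 1/(4.70) = -0.1746, so d_i1 = -5.727 cm.
The intermediate image is 5.727 cm to the left of lens 1 (virtual), which is 24.4 − (-5.727) = 30.13 cm to the left of lens 2, so d_o2 = +30.13 cm.
Lens 2: 1/d_i2 = 1/f₂ − 1/d_o2 = 1/(25.0) − 1/(30.13) = 0.006810, so d_i2 = 147 cm.
The final image is real, 147 cm to the right of lens 2 (overall magnification ≈ -5.9).

147 cm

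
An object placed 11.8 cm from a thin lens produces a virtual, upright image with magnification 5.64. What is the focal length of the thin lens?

m = −d_i/d_o ⇒ d_i = −m·d_o = −(+5.64)·(11.8) = -66.55 cm.
1/f = 1/d_o + 1/d_i = 1/(11.8) + 1/(-66.55) = 0.06972, so f = 14.3 cm.
Since f is positive, the thin lens is converging.

f = 14.3 cm (converging)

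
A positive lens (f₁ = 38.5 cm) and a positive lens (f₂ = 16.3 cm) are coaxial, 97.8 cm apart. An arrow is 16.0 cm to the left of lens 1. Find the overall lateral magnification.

m = -0.256

Lens 1: 1/d_i1 = 1/(38.5) − 1/(16.0) = -0.03653, so d_i1 = -27.38 cm; m₁ = −d_i1/d_o1 = +1.711.
d_o2 = 97.8 − (-27.38) = 125.2 cm.
Lens 2: 1/d_i2 = 1/(16.3) − 1/(125.2) = 0.05336, so d_i2 = 18.74 cm; m₂ = −d_i2/d_o2 = -0.1497.
m = m₁·m₂ = (+1.711)(-0.1497) = -0.256.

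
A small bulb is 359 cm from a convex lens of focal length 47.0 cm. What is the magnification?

m = -0.151

1/d_i = 1/f − 1/d_o = 1/(47.00) − 1/(359) = 0.01849, so d_i = 54.08 cm.
m = −d_i/d_o = −(54.08)/(359) = -0.151.
The image is real, inverted and reduced, on the far side of the lens.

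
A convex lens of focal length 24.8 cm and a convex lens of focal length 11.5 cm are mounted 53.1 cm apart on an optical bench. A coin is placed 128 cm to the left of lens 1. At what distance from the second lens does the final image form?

Lens 1: 1/d_i1 = 1/f₁ − 1/d_o1 = 1/(24.8) − 1/(128) = 0.03251, so d_i1 = 30.76 cm.
The intermediate image is 30.76 cm to the right of lens 1, which is 53.1 − (30.76) = 22.34 cm to the left of lens 2, so d_o2 = +22.34 cm.
Lens 2: 1/d_i2 = 1/f₂ − 1/d_o2 = 1/(11.5) − 1/(22.34) = 0.04219, so d_i2 = 23.7 cm.
The final image is real, 23.7 cm to the right of lens 2 (overall magnification ≈ 0.25).

23.7 cm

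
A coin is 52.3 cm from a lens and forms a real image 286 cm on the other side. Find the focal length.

Real image ⇒ d_i = +286 cm.
1/f = 1/d_o + 1/d_i = 1/(52.3) + 1/(286) = 0.02262, so f = 44.2 cm.
Since f is positive, the lens is converging.

f = 44.2 cm (converging)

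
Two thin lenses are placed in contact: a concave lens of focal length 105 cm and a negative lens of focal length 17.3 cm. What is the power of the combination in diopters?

P₁ = 1/f₁ = 1/(-1.05 m) = -0.9524 D; P₂ = 1/f₂ = 1/(-0.173 m) = -5.780 D.
For thin lenses in contact, P = P₁ + P₂ = (-0.9524) + (-5.780) = -6.73 D.

P = -6.73 D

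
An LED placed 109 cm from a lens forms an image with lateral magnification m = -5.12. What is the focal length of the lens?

f = 91.2 cm (converging)

m = −d_i/d_o ⇒ d_i = −m·d_o = −(-5.12)·(109) = 558.1 cm.
1/f = 1/d_o + 1/d_i = 1/(109) + 1/(558.1) = 0.01097, so f = 91.2 cm.
Since f is positive, the lens is converging.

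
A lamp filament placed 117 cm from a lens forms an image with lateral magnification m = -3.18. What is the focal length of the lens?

f = 89.0 cm (converging)

m = −d_i/d_o ⇒ d_i = −m·d_o = −(-3.18)·(117) = 372.1 cm.
1/f = 1/d_o + 1/d_i = 1/(117) + 1/(372.1) = 0.01123, so f = 89.0 cm.
Since f is positive, the lens is converging.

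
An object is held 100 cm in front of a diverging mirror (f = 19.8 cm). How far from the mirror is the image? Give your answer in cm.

16.5 cm

For a diverging mirror, f = -19.8 cm.
Mirror equation: 1/v = 1/f − 1/u = 1/(-19.80) − 1/(100) = -0.05051 − 0.01000 = -0.06051, so v = -16.5 cm.
The image is virtual, upright and reduced, behind the mirror.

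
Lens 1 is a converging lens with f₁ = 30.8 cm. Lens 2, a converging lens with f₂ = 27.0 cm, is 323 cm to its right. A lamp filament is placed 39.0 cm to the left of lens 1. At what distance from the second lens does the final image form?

Lens 1: 1/d_i1 = 1/f₁ − 1/d_o1 = 1/(30.8) − 1/(39.0) = 0.006827, so d_i1 = 146.5 cm.
The intermediate image is 146.5 cm to the right of lens 1, which is 323 − (146.5) = 176.5 cm to the left of lens 2, so d_o2 = +176.5 cm.
Lens 2: 1/d_i2 = 1/f₂ − 1/d_o2 = 1/(27.0) − 1/(176.5) = 0.03137, so d_i2 = 31.9 cm.
The final image is real, 31.9 cm to the right of lens 2 (overall magnification ≈ 0.68).

31.9 cm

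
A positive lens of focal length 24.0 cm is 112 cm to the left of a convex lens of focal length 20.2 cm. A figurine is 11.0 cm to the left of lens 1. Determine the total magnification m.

Lens 1: 1/d_i1 = 1/(24.0) − 1/(11.0) = -0.04924, so d_i1 = -20.31 cm; m₁ = −d_i1/d_o1 = +1.846.
d_o2 = 112 − (-20.31) = 132.3 cm.
Lens 2: 1/d_i2 = 1/(20.2) − 1/(132.3) = 0.04195, so d_i2 = 23.84 cm; m₂ = −d_i2/d_o2 = -0.1802.
m = m₁·m₂ = (+1.846)(-0.1802) = -0.333.

m = -0.333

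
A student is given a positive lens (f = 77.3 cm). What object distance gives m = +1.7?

m = −d_i/d_o ⇒ d_i = −m·d_o.
1/f = 1/d_o + 1/d_i = 1/d_o − 1/(m·d_o) = (1 − 1/m)/d_o, so d_o = f(1 − 1/m) = (77.30)(1 − 1/(+1.7)) = 31.8 cm.

31.8 cm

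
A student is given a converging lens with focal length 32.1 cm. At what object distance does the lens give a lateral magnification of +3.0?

m = −d_i/d_o ⇒ d_i = −m·d_o.
1/f = 1/d_o + 1/d_i = 1/d_o − 1/(m·d_o) = (1 − 1/m)/d_o, so d_o = f(1 − 1/m) = (32.10)(1 − 1/(+3.0)) = 21.4 cm.

21.4 cm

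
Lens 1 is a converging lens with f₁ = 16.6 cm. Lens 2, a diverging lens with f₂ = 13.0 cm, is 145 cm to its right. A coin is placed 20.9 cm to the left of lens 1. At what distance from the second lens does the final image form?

10.8 cm

Lens 1: 1/d_i1 = 1/f₁ − 1/d_o1 = 1/(16.6) − 1/(20.9) = 0.01239, so d_i1 = 80.68 cm.
The intermediate image is 80.68 cm to the right of lens 1, which is 145 − (80.68) = 64.32 cm to the left of lens 2, so d_o2 = +64.32 cm.
Lens 2 is diverging, so f₂ = −13.0 cm.
Lens 2: 1/d_i2 = 1/f₂ − 1/d_o2 = 1/(-13.0) − 1/(64.32) = -0.09247, so d_i2 = -10.8 cm.
The final image is virtual, 10.8 cm to the left of lens 2 (overall magnification ≈ -0.65).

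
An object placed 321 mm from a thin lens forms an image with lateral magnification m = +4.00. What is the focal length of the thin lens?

f = 428 mm (converging)

m = −d_i/d_o ⇒ d_i = −m·d_o = −(+4.00)·(321) = -1284 mm.
1/f = 1/d_o + 1/d_i = 1/(321) + 1/(-1284) = 0.002336, so f = 428 mm.
Since f is positive, the thin lens is converging.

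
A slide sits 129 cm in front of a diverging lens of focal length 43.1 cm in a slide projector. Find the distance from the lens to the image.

For a diverging lens, f = -43.1 cm.
Lens equation: 1/s_i = 1/f − 1/s_o = 1/(-43.10) − 1/(129) = -0.02320 − 0.007752 = -0.03095, so s_i = -32.3 cm.
The image is virtual, upright and reduced, on the same side as the object.

32.3 cm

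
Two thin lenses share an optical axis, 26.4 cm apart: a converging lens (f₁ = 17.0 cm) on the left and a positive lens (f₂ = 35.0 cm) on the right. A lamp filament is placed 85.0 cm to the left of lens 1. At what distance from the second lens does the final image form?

Lens 1: 1/d_i1 = 1/f₁ − 1/d_o1 = 1/(17.0) − 1/(85.0) = 0.04706, so d_i1 = 21.25 cm.
The intermediate image is 21.25 cm to the right of lens 1, which is 26.4 − (21.25) = 5.150 cm to the left of lens 2, so d_o2 = +5.150 cm.
Lens 2: 1/d_i2 = 1/f₂ − 1/d_o2 = 1/(35.0) − 1/(5.150) = -0.1656, so d_i2 = -6.04 cm.
The final image is virtual, 6.04 cm to the left of lens 2 (overall magnification ≈ -0.29).

6.04 cm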